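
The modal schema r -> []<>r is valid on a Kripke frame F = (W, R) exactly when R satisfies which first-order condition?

Symmetry

Suppose r→□◇r is valid. Take Rxy and set V(r)={x}. Then r at x, so □◇r at x, so ◇r at y, so some z with Ryz has r; z=x, i.e. Ryx.
Conversely, on a frame with symmetry the schema holds at every world under every valuation.
So the correspondent is symmetry.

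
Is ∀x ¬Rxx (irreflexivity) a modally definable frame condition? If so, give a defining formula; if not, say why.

Any modally definable frame class is closed under surjective bounded morphisms.
The 2-cycle (worlds s,t with s→t→s) is irreflexive, and the map sending every world to a single reflexive point • is a surjective bounded morphism (forth: every edge maps to (•,•); back: every world has a successor). So any modal formula valid on the 2-cycle is also valid on the reflexive point, which is not irreflexive.
Hence irreflexivity is not modally definable.

Not definable by any modal formula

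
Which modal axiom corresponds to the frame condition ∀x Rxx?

□q → q

This is reflexivity; the standard corresponding axiom is T: □q → q.
Suppose □q→q is valid. At any x set V(q)={w : Rxw}. Then □q holds at x, so q holds at x, i.e. Rxx.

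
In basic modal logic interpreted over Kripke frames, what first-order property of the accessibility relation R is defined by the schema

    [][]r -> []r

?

Suppose □□r→□r is valid. Take Rxy and set V(r)={w : xR²w}. Then □□r at x, so □r at x, so r at y, i.e. ∃z(Rxz∧Rzy).

Density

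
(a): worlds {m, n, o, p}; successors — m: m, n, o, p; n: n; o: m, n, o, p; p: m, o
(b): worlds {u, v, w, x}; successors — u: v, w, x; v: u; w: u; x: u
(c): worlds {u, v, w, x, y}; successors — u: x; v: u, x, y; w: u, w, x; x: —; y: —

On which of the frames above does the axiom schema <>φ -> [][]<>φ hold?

(b)

The schema corresponds to a generalized confluence (Geach) condition: forall x forall y forall z ((xRy & x R^2 z) -> exists w (y = w & zRw)).
(a): fails — mRm, mR²n but no w with m=w and nRw.
(b): ✓.
(c): fails — vRu, vR²x but no t with u=t and xRt.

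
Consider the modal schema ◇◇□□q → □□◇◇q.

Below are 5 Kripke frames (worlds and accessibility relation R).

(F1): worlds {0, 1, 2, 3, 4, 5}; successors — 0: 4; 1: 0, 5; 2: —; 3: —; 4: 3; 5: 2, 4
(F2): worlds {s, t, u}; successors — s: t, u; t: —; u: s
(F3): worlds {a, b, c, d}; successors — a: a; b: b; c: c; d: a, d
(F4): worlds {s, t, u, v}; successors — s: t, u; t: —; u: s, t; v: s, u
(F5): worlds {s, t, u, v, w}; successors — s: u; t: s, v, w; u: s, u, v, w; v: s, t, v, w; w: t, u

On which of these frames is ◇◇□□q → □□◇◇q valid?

This is the axiom for a generalized confluence (Geach) condition; its first-order frame correspondent is ∀x ∀y ∀z ((xR²y ∧ xR²z) → ∃w (yR²w ∧ zR²w)).
(F1): fails — 0R²3, 0R²3 but no w with 3R²w and 3R²w.
(F2): fails — uR²t, uR²t but no w with tR²w and tR²w.
(F3): holds.
(F4): fails — sR²s, sR²t but no w with sR²w and tR²w.
(F5): holds.
Valid on: (F3), (F5).

(F3), (F5)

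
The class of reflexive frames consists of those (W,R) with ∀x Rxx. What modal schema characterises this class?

□q → q

This is reflexivity; the standard corresponding axiom is T: □q → q.
Suppose □q→q is valid. At any x set V(q)={w : Rxw}. Then □q holds at x, so q holds at x, i.e. Rxx.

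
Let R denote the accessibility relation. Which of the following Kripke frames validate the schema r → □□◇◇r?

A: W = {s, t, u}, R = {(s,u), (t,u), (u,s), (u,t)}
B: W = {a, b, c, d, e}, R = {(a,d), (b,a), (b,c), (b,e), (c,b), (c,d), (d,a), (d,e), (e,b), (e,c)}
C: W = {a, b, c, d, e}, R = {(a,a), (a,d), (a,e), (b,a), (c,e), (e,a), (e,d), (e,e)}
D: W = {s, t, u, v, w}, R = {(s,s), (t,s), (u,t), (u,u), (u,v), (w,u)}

A

This is the axiom for a generalized confluence (Geach) condition; its first-order frame correspondent is ∀x ∀z (xR²z → ∃w (x = w ∧ zR²w)).
A: holds.
B: fails — bR²c but no w with b=w and cR²w.
C: fails — aR²d but no w with a=w and dR²w.
D: fails — tR²s but no w* with t=w* and sR²w*.
Valid on: A.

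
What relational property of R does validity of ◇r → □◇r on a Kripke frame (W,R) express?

the Euclidean property

Suppose ◇r→□◇r is valid. Take Rxy, Rxz and set V(r)={y}. Then ◇r at x, so □◇r at x, so ◇r at z, so some w with Rzw has r; w=y, i.e. Rzy. By symmetry of the argument, Ryz.
The converse is a direct semantic check.
Frame condition: ∀x ∀y ∀z (Rxy ∧ Rxz → Ryz).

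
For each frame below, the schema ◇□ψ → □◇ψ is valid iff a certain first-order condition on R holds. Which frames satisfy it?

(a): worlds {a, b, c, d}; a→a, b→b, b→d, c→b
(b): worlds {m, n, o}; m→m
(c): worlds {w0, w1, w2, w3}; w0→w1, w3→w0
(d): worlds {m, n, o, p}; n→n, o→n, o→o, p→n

Frame correspondent (Sahlqvist): ∀x ∀y ∀z (Rxy ∧ Rxz → ∃w (Ryw ∧ Rzw)) — i.e. convergence.
(a): fails — Rbd and Rbd but d and d have no common successor.
(b): holds.
(c): fails — Rw0w1 and Rw0w1 but w1 and w1 have no common successor.
(d): holds.

(b), (d)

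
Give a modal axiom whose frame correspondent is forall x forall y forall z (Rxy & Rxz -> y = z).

◇s → □s

A defining formula is ◇s → □s (the CD axiom).
Suppose ◇s→□s is valid. Take Rxy, Rxz and set V(s)={y}. Then ◇s at x, so □s at x, so s at z, i.e. z=y.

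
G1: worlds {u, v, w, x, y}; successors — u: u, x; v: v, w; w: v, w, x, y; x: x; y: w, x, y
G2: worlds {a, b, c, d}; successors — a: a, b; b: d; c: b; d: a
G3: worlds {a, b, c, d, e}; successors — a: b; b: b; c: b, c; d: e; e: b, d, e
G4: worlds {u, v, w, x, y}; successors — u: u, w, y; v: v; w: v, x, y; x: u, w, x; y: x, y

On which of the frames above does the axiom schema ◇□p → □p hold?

The schema corresponds to the Euclidean property: ∀x ∀y ∀z (Rxy ∧ Rxz → Ryz).
G1: fails — Rux and Ruu but not Rxu.
G2: fails — Rab and Rab but not Rbb.
G3: fails — Rcb and Rcc but not Rbc.
G4: fails — Ruw and Ruw but not Rww.
Valid on no frame.

none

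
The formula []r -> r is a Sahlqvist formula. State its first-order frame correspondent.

Suppose □r→r is valid. At any x set V(r)={w : Rxw}. Then □r holds at x, so r holds at x, i.e. Rxx.

reflexivity: forall x Rxx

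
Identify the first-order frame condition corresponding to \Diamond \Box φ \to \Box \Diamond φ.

convergence: \forall x \forall y \forall z (Rxy \wedge Rxz \to \exists w (Ryw \wedge Rzw))

Suppose ◇□φ→□◇φ is valid. Take Rxy, Rxz and set V(φ)={w : Ryw}. Then □φ at y so ◇□φ at x, so □◇φ at x, so ◇φ at z, giving w with Rzw and Ryw.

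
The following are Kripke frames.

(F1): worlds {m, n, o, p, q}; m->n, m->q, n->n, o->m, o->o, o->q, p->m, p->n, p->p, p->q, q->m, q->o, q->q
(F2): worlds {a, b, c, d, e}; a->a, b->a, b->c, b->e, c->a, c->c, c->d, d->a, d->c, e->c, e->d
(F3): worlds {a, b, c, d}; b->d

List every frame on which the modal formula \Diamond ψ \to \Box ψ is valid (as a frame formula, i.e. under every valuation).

Frame correspondent (Sahlqvist): \forall x \forall y \forall z (Rxy \wedge Rxz \to y = z) — i.e. partial functionality.
(F1): fails — m sees both n and q.
(F2): fails — b sees both a and c.
(F3): condition met.
Valid on: (F3).

(F3)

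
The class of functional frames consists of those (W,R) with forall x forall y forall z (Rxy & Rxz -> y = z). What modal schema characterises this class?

◇s → □s

This is partial functionality; the standard corresponding axiom is CD: ◇s → □s.
Suppose ◇s→□s is valid. Take Rxy, Rxz and set V(s)={y}. Then ◇s at x, so □s at x, so s at z, i.e. z=y.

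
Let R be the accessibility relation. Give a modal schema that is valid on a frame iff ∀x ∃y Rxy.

□q → ◇q

The condition is seriality. The D schema □q → ◇q defines it.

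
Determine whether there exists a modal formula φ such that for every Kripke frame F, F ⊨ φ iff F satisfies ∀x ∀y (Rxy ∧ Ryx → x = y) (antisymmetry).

No — not modally definable

Modal frame validity is preserved under surjective bounded morphisms.
The 8-cycle (worlds w0,w1,w2,w3,w4,w5,w6,w7 with w0→w1→w2→w3→w4→w5→w6→w7→w0) is antisymmetric. Sending even-indexed worlds to s and odd-indexed worlds to t is a surjective bounded morphism onto the two-world frame with s↔t, which is not antisymmetric.
So no modal formula (or set of formulas) defines exactly the antisymmetric frames.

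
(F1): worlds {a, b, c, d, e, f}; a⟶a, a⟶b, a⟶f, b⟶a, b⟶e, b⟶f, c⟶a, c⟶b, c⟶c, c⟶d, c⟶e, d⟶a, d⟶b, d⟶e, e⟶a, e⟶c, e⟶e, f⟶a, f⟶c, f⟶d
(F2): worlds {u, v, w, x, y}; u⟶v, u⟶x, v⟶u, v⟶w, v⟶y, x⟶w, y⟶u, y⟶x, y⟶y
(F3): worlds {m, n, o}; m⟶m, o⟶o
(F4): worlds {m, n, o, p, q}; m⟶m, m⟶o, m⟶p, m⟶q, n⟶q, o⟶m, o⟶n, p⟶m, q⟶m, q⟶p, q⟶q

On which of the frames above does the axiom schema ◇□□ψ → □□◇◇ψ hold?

(F1), (F3), (F4)

The schema corresponds to a generalized confluence (Geach) condition: ∀x ∀y ∀z ((xRy ∧ xR²z) → ∃w (yR²w ∧ zR²w)).
(F1): condition met.
(F2): fails — uRv, uR²w but no t with vR²t and wR²t.
(F3): condition met.
(F4): condition met.
Valid on: (F1), (F3), (F4).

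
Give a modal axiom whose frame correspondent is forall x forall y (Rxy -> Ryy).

□(□q → q)

A defining formula is □(□q → q) (the T□ axiom).
Suppose □(□q→q) is valid. Take Rxy and set V(q)={w : Ryw}. Then at y, □q holds; since □(□q→q) at x, □q→q at y, so q at y, i.e. Ryy.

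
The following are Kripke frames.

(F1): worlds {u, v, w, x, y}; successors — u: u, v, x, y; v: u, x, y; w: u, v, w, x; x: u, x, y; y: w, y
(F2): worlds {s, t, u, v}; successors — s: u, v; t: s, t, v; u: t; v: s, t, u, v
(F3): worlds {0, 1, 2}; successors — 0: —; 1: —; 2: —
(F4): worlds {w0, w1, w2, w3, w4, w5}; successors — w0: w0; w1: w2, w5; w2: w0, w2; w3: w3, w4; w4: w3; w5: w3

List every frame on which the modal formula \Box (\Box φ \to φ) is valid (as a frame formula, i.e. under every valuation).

(F3)

Frame correspondent (Sahlqvist): \forall x \forall y (Rxy \to Ryy) — i.e. shift-reflexivity.
(F1): fails — Ruv but not Rvv.
(F2): fails — Rvu but not Ruu.
(F3): holds.
(F4): fails — Rw1w5 but not Rw5w5.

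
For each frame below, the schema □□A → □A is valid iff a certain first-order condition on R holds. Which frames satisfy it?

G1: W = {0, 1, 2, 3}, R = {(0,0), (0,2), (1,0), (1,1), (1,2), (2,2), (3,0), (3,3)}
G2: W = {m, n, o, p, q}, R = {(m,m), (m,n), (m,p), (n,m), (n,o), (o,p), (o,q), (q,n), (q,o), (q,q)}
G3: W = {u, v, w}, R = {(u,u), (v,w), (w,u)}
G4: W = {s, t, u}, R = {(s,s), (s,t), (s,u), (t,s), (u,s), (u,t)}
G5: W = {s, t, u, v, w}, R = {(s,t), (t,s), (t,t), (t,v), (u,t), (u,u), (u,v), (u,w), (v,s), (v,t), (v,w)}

G1, G4

Frame correspondent (Sahlqvist): ∀x ∀y (Rxy → ∃z (Rxz ∧ Rzy)) — i.e. density.
G1: holds.
G2: fails — Rop but no z with Roz and Rzp.
G3: fails — Rvw but no z with Rvz and Rzw.
G4: holds.
G5: fails — Rvw but no z with Rvz and Rzw.
Valid on: G1, G4.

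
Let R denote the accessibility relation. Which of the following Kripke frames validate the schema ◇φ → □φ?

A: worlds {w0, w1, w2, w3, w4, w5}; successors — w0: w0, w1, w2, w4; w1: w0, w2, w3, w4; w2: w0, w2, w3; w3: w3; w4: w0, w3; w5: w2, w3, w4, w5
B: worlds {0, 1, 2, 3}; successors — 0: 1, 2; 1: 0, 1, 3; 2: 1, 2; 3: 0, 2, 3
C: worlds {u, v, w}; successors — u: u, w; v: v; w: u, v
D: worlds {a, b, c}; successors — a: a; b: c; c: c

The schema corresponds to partial functionality: ∀x ∀y ∀z (Rxy ∧ Rxz → y = z).
A: fails — w0 sees both w0 and w1.
B: fails — 0 sees both 1 and 2.
C: fails — u sees both u and w.
D: satisfies the condition.

D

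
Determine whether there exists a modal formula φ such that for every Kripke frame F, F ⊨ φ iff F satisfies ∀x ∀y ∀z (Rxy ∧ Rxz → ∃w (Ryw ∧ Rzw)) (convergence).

Yes, by ◇□r → □◇r

This is a Sahlqvist condition; the .2 axiom ◇□r → □◇r defines it.
Suppose ◇□r→□◇r is valid. Take Rxy, Rxz and set V(r)={w : Ryw}. Then □r at y so ◇□r at x, so □◇r at x, so ◇r at z, giving w with Rzw and Ryw.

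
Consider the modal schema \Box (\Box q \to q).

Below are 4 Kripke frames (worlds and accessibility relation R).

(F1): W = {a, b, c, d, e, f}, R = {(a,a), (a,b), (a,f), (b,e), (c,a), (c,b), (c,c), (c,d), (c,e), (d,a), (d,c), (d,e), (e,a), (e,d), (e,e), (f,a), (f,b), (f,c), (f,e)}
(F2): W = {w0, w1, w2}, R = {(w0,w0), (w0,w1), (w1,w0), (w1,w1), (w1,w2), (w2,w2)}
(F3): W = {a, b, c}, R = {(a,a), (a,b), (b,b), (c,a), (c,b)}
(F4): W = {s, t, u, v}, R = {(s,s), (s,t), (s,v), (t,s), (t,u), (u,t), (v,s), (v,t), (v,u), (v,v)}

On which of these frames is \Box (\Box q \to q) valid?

This is the axiom for shift-reflexivity; its first-order frame correspondent is \forall x \forall y (Rxy \to Ryy).
(F1): fails — Rcd but not Rdd.
(F2): holds.
(F3): holds.
(F4): fails — Rut but not Rtt.
Valid on: (F2), (F3).

(F2), (F3)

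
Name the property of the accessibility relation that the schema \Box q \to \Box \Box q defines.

Suppose □q→□□q is valid. Take Rxy, Ryz and set V(q)={w : Rxw}. Then □q at x, so □□q at x, so □q at y, so q at z, i.e. Rxz.

transitivity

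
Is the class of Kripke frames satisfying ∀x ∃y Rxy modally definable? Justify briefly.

The condition is seriality. A defining modal formula is □r → ◇r.

Yes — defined by □r → ◇r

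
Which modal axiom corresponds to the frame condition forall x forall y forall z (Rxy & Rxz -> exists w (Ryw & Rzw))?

A defining formula is ◇□q → □◇q (the .2 axiom).
Suppose ◇□q→□◇q is valid. Take Rxy, Rxz and set V(q)={w : Ryw}. Then □q at y so ◇□q at x, so □◇q at x, so ◇q at z, giving w with Rzw and Ryw.

◇□q → □◇q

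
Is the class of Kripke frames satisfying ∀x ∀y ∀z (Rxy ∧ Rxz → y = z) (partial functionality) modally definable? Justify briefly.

Definable; ◇p → □p defines it

Yes: it is partial functionality, defined by the CD schema ◇p → □p.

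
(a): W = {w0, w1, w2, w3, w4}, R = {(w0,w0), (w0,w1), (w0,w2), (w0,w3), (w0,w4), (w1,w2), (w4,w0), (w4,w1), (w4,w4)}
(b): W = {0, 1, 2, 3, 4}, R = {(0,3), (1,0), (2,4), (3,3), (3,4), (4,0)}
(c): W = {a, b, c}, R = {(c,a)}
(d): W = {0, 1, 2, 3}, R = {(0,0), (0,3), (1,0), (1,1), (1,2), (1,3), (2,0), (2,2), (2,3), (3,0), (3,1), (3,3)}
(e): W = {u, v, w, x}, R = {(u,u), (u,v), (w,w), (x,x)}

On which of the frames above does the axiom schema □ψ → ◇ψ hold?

(b), (d)

The schema corresponds to seriality: ∀x ∃y Rxy.
(a): fails — world w2 has no successor.
(b): holds.
(c): fails — world a has no successor.
(d): holds.
(e): fails — world v has no successor.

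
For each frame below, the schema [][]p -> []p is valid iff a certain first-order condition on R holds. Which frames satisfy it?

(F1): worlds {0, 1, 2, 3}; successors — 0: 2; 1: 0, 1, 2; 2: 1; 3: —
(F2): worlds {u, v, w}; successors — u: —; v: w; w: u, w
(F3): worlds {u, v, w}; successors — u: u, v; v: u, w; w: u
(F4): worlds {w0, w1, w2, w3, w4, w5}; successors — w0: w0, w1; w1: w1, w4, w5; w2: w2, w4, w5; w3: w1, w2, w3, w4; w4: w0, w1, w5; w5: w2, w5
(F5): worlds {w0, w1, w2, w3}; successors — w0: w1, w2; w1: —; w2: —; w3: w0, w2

This is the axiom for density; its first-order frame correspondent is forall x forall y (Rxy -> exists z (Rxz & Rzy)).
(F1): fails — R02 but no z with R0z and Rz2.
(F2): holds.
(F3): fails — Rvw but no z with Rvz and Rzw.
(F4): holds.
(F5): fails — Rw0w1 but no z with Rw0z and Rzw1.

(F2), (F4)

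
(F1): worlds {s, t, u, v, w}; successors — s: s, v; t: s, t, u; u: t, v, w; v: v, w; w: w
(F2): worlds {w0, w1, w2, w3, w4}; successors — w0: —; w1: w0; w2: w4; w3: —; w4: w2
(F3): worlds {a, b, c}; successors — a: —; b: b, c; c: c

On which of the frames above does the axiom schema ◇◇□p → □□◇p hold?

(F2), (F3)

The schema corresponds to a generalized confluence (Geach) condition: ∀x ∀y ∀z ((xR²y ∧ xR²z) → ∃w (yRw ∧ zRw)).
(F1): fails — sR²s, sR²w but no w* with sRw* and wRw*.
(F2): satisfies the condition.
(F3): satisfies the condition.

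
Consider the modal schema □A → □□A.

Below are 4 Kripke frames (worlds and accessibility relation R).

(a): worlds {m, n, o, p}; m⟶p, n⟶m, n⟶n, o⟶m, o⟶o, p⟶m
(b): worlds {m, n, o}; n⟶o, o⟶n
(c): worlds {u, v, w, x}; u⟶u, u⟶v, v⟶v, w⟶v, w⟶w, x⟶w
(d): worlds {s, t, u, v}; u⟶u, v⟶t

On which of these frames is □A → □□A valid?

Frame correspondent (Sahlqvist): ∀x ∀y ∀z (Rxy ∧ Ryz → Rxz) — i.e. transitivity.
(a): fails — Rom and Rmp but not Rop.
(b): fails — Rno and Ron but not Rnn.
(c): fails — Rxw and Rwv but not Rxv.
(d): holds.

(d)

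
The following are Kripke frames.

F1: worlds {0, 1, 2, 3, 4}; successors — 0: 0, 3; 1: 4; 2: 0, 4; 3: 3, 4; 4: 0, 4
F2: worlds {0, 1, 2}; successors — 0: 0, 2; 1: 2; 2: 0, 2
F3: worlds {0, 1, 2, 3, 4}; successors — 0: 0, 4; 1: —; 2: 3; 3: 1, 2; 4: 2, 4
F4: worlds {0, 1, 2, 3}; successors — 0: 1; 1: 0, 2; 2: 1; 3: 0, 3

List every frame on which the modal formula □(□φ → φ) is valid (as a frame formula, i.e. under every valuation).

This is the axiom for shift-reflexivity; its first-order frame correspondent is ∀x ∀y (Rxy → Ryy).
F1: ✓.
F2: ✓.
F3: fails — R32 but not R22.
F4: fails — R10 but not R00.

F1, F2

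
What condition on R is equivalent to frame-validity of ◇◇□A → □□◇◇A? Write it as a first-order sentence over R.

This is a Sahlqvist (Geach-type) schema ◇^2□^1A → □^2◇^2A.
First-order correspondent: ∀x ∀y ∀z ((xR²y ∧ xR²z) → ∃w (yRw ∧ zR²w)).

∀x ∀y ∀z ((xR²y ∧ xR²z) → ∃w (yRw ∧ zR²w))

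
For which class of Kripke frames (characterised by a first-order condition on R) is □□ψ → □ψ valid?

This is the C4 axiom.
Its frame correspondent is density — ∀x ∀y (Rxy → ∃z (Rxz ∧ Rzy)).

Density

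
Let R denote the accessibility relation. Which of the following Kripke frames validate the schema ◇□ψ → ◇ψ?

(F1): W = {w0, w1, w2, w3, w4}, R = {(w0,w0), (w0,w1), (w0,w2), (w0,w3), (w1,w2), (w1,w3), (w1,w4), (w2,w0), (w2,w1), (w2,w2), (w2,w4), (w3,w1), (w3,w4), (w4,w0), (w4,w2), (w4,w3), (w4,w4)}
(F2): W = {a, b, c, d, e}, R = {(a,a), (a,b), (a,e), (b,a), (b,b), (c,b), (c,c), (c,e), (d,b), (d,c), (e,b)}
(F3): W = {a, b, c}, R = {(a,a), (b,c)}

(F1), (F2)

Frame correspondent (Sahlqvist): ∀x ∀y (xRy → ∃w (yRw ∧ xRw)) — i.e. a generalized confluence (Geach) condition.
(F1): ✓.
(F2): ✓.
(F3): fails — bRc but no w with cRw and bRw.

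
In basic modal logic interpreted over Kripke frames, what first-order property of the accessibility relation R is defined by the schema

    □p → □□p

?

Suppose □p→□□p is valid. Take Rxy, Ryz and set V(p)={w : Rxw}. Then □p at x, so □□p at x, so □p at y, so p at z, i.e. Rxz.
Conversely, any frame satisfying ∀x ∀y ∀z (Rxy ∧ Ryz → Rxz) validates the schema.
Frame condition: ∀x ∀y ∀z (Rxy ∧ Ryz → Rxz).

transitivity: ∀x ∀y ∀z (Rxy ∧ Ryz → Rxz)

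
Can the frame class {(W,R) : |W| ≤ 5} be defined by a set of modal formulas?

Not definable by any modal formula

Any modally definable frame class is closed under disjoint unions.
Any modal formula valid on each of 6 disjoint one-world frames is valid on their disjoint union (validity is preserved under disjoint unions). Each one-world frame has |W|=1≤5, but the union has |W|=6.
Hence having at most 5 worlds is not modally definable.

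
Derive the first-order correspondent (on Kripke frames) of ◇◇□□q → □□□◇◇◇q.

This is a Sahlqvist (Geach-type) schema ◇^2□^2q → □^3◇^3q.
Minimal-valuation argument: fix x; take any y with xR^2y and any z with xR^3z. Set V(q) to the set of worlds R-reachable from y in exactly 2 steps. Then □^2q holds at y, so the antecedent holds at x; validity forces ◇^3q at z, giving a w with zR^3w and yR^2w.
First-order correspondent: ∀x ∀y ∀z ((xR²y ∧ xR³z) → ∃w (yR²w ∧ zR³w)).

∀x ∀y ∀z ((xR²y ∧ xR³z) → ∃w (yR²w ∧ zR³w))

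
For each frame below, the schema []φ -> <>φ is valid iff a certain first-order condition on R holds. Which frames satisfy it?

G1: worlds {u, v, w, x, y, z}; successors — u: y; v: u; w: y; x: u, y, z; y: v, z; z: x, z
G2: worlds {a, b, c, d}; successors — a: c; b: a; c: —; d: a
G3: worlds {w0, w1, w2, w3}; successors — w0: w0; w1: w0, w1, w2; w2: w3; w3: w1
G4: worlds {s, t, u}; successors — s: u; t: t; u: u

The schema corresponds to seriality: forall x exists y Rxy.
G1: satisfies the condition.
G2: fails — world c has no successor.
G3: satisfies the condition.
G4: satisfies the condition.

G1, G3, G4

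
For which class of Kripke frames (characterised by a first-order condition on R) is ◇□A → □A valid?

This is a form of the 5 axiom.
Its frame correspondent is the Euclidean property — ∀x ∀y ∀z (Rxy ∧ Rxz → Ryz).

the Euclidean property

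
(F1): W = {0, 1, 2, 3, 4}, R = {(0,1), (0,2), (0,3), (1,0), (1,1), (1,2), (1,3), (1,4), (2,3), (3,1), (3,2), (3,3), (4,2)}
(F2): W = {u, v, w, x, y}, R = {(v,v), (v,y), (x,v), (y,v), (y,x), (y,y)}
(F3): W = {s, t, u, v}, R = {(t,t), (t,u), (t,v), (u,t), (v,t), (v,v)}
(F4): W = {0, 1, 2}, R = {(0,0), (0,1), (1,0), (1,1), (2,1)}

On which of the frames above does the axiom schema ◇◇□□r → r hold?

(F2), (F3)

This is the axiom for a generalized confluence (Geach) condition; its first-order frame correspondent is ∀x ∀y (xR²y → ∃w (yR²w ∧ x = w)).
(F1): fails — 0R²2 but no w with 2R²w and 0=w.
(F2): condition met.
(F3): condition met.
(F4): fails — 2R²0 but no w with 0R²w and 2=w.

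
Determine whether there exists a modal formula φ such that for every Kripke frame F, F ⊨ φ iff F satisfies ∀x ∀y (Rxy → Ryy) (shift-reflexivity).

Yes: it is shift-reflexivity, defined by the T□ schema □(□p → p).
Suppose □(□p→p) is valid. Take Rxy and set V(p)={w : Ryw}. Then at y, □p holds; since □(□p→p) at x, □p→p at y, so p at y, i.e. Ryy.

Definable; □(□p → p) defines it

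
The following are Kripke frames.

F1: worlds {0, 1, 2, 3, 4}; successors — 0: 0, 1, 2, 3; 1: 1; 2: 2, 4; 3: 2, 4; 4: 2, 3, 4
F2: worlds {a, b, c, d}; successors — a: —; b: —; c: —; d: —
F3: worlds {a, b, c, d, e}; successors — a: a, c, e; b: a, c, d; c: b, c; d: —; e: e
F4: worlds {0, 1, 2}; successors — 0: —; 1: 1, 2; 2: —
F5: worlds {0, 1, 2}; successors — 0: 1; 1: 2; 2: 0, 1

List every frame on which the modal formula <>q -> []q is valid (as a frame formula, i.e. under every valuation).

F2

Frame correspondent (Sahlqvist): forall x forall y forall z (Rxy & Rxz -> y = z) — i.e. partial functionality.
F1: fails — 0 sees both 0 and 1.
F2: satisfies the condition.
F3: fails — a sees both a and c.
F4: fails — 1 sees both 1 and 2.
F5: fails — 2 sees both 0 and 1.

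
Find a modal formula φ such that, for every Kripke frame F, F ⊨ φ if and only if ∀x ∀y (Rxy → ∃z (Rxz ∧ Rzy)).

□□p → □p

The condition is density. The C4 schema □□p → □p defines it.
Suppose □□p→□p is valid. Take Rxy and set V(p)={w : xR²w}. Then □□p at x, so □p at x, so p at y, i.e. ∃z(Rxz∧Rzy).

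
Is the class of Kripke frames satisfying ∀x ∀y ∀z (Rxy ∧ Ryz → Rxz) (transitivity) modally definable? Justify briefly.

Yes: it is transitivity, defined by the 4 schema □q → □□q.
Suppose □q→□□q is valid. Take Rxy, Ryz and set V(q)={w : Rxw}. Then □q at x, so □□q at x, so □q at y, so q at z, i.e. Rxz.

Definable; □q → □□q defines it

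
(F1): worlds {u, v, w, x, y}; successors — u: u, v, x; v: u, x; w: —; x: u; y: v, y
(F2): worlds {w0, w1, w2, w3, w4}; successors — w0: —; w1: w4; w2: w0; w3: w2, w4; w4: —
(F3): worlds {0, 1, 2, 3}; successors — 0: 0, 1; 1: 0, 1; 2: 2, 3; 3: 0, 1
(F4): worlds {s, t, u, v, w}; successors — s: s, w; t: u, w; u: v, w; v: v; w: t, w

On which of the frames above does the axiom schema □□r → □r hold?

(F1), (F3)

The schema corresponds to density: ∀x ∀y (Rxy → ∃z (Rxz ∧ Rzy)).
(F1): ✓.
(F2): fails — Rw3w2 but no z with Rw3z and Rzw2.
(F3): ✓.
(F4): fails — Rtu but no z with Rtz and Rzu.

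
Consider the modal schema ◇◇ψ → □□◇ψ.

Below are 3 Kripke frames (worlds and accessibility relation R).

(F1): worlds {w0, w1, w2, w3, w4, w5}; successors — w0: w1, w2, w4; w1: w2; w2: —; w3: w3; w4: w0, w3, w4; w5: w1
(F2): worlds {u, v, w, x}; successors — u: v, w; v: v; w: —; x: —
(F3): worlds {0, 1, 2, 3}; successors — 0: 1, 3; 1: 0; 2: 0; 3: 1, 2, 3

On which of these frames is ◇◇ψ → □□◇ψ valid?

(F2)

Frame correspondent (Sahlqvist): ∀x ∀y ∀z ((xR²y ∧ xR²z) → ∃w (y = w ∧ zRw)) — i.e. a generalized confluence (Geach) condition.
(F1): fails — w0R²w0, w0R²w0 but no w with w0=w and w0Rw.
(F2): condition met.
(F3): fails — 0R²0, 0R²0 but no w with 0=w and 0Rw.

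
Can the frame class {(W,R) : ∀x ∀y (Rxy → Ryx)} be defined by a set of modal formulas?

Yes, by p → □◇p

This is a Sahlqvist condition; the B axiom p → □◇p defines it.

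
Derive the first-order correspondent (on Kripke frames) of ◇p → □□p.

This is a Sahlqvist (Geach-type) schema ◇^1□^0p → □^2◇^0p.
First-order correspondent: ∀x ∀y ∀z ((xRy ∧ xR²z) → ∃w (y = w ∧ z = w)).

∀x ∀y ∀z ((xRy ∧ xR²z) → ∃w (y = w ∧ z = w))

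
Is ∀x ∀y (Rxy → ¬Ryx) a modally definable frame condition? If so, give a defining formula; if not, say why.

Not definable by any modal formula

Any modally definable frame class is closed under surjective bounded morphisms.
The 5-cycle (worlds a,b,c,d,e with a→b→c→d→e→a) is asymmetric. Mapping every world to a single reflexive point • is a surjective bounded morphism, and the reflexive point is not asymmetric (R•• but asymmetry requires ¬R••).
Hence asymmetry is not modally definable.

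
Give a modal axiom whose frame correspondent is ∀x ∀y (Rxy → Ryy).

□(□ψ → ψ)

The condition is shift-reflexivity. The T□ schema □(□ψ → ψ) defines it.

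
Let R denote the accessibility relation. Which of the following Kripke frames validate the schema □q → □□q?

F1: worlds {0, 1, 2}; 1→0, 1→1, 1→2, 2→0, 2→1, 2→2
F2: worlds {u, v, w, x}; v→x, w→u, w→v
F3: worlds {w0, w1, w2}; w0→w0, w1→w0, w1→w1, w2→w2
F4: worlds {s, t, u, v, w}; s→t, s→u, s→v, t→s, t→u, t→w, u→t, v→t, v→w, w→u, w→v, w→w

F1, F3

This is the axiom for transitivity; its first-order frame correspondent is ∀x ∀y ∀z (Rxy ∧ Ryz → Rxz).
F1: condition met.
F2: fails — Rwv and Rvx but not Rwx.
F3: condition met.
F4: fails — Rwu and Rut but not Rwt.
Valid on: F1, F3.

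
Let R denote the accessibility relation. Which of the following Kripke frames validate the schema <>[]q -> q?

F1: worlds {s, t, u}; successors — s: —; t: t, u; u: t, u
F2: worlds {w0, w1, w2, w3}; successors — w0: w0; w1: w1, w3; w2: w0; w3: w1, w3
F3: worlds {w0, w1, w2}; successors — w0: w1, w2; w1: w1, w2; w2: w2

Frame correspondent (Sahlqvist): forall x forall y (xRy -> exists w (yRw & x = w)) — i.e. a generalized confluence (Geach) condition.
F1: satisfies the condition.
F2: fails — w2Rw0 but no w with w0Rw and w2=w.
F3: fails — w0Rw1 but no w with w1Rw and w0=w.

F1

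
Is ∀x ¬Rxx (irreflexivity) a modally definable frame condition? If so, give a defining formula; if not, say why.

Not modally definable

Modal frame validity is preserved under surjective bounded morphisms.
The 2-cycle (worlds a,b with a→b→a) is irreflexive, and the map sending every world to a single reflexive point • is a surjective bounded morphism (forth: every edge maps to (•,•); back: every world has a successor). So any modal formula valid on the 2-cycle is also valid on the reflexive point, which is not irreflexive.
So no modal formula (or set of formulas) defines exactly the irreflexive frames.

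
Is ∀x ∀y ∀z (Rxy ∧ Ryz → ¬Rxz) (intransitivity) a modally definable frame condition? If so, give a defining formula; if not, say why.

Any modally definable frame class is closed under surjective bounded morphisms.
The 7-cycle (worlds a,b,c,d,e,f,g with a→b→c→d→e→f→g→a) is intransitive. Mapping every world to a single reflexive point • is a surjective bounded morphism; the reflexive point is not intransitive (R••∧R•• but R••).
So the class is not modally definable.

Not modally definable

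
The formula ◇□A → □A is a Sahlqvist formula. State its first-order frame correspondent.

The Euclidean property

Equivalently (dual form): ◇A → □◇A.
Suppose ◇A→□◇A is valid. Take Rxy, Rxz and set V(A)={y}. Then ◇A at x, so □◇A at x, so ◇A at z, so some w with Rzw has A; w=y, i.e. Rzy. By symmetry of the argument, Ryz.
Conversely, any frame satisfying ∀x ∀y ∀z (Rxy ∧ Rxz → Ryz) validates the schema.
So the correspondent is the Euclidean property.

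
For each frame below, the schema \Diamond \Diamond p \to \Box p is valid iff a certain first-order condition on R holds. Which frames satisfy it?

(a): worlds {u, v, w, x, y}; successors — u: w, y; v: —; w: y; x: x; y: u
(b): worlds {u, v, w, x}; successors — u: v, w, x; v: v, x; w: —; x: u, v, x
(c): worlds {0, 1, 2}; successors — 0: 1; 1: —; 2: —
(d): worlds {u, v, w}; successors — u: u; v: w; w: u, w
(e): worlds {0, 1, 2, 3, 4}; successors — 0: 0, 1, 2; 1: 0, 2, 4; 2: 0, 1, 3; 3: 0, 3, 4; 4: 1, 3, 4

Frame correspondent (Sahlqvist): \forall x \forall y \forall z ((x R^2 y \wedge xRz) \to \exists w (y = w \wedge z = w)) — i.e. a generalized confluence (Geach) condition.
(a): fails — uR²u, uRw but u ≠ w.
(b): fails — uR²u, uRv but u ≠ v.
(c): satisfies the condition.
(d): fails — vR²u, vRw but u ≠ w.
(e): fails — 0R²0, 0R1 but 0 ≠ 1.
Valid on: (c).

(c)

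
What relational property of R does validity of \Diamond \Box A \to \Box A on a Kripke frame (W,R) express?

This schema is equivalent to the 5 axiom ◇A → □◇A.
Its frame correspondent is the Euclidean property — \forall x \forall y \forall z (Rxy \wedge Rxz \to Ryz).

the Euclidean property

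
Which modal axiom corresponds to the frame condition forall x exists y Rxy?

The condition is seriality. The D schema □ψ → ◇ψ defines it.

□ψ → ◇ψ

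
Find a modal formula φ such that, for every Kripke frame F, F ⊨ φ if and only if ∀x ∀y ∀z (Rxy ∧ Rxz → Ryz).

◇p → □◇p

A defining formula is ◇p → □◇p (the 5 axiom).
Suppose ◇p→□◇p is valid. Take Rxy, Rxz and set V(p)={y}. Then ◇p at x, so □◇p at x, so ◇p at z, so some w with Rzw has p; w=y, i.e. Rzy. By symmetry of the argument, Ryz.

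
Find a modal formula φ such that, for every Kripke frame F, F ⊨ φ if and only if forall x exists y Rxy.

This is seriality; the standard corresponding axiom is D: □q → ◇q.
Suppose □q→◇q is valid. At any x set V(q)=W. Then □q at x, so ◇q at x, so x has a successor.

□q → ◇q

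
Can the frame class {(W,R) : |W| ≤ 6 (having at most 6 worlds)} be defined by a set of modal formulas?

Any modally definable frame class is closed under disjoint unions.
Any modal formula valid on each of 7 disjoint one-world frames is valid on their disjoint union (validity is preserved under disjoint unions). Each one-world frame has |W|=1≤6, but the union has |W|=7.
So the class is not modally definable.

No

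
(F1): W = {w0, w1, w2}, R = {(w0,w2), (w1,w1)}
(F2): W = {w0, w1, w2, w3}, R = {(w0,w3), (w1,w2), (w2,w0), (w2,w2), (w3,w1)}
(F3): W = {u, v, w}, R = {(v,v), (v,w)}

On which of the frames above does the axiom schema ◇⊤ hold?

This is the axiom for seriality; its first-order frame correspondent is ∀x ∃y Rxy.
(F1): fails — world w2 has no successor.
(F2): condition met.
(F3): fails — world u has no successor.
Valid on: (F2).

(F2)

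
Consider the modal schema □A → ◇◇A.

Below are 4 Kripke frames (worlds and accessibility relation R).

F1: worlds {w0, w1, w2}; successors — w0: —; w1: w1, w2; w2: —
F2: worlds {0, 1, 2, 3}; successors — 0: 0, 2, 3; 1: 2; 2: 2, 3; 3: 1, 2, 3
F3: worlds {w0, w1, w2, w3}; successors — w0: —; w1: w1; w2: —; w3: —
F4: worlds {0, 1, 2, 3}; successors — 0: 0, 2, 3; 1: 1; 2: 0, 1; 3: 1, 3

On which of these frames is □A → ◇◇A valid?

Frame correspondent (Sahlqvist): ∀x ∃w (xRw ∧ xR²w) — i.e. a generalized confluence (Geach) condition.
F1: fails — at w0 but no w with w0Rw and w0R²w.
F2: holds.
F3: fails — at w0 but no w with w0Rw and w0R²w.
F4: holds.

F2, F4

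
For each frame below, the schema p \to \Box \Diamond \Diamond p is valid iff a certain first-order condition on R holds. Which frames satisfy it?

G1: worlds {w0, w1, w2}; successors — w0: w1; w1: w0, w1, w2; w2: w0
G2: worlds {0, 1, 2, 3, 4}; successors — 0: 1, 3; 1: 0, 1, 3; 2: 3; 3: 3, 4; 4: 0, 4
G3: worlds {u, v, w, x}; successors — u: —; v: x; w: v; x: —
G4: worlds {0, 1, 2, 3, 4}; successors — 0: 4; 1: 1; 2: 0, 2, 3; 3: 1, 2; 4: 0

G1

The schema corresponds to a generalized confluence (Geach) condition: \forall x \forall z (xRz \to \exists w (x = w \wedge z R^2 w)).
G1: holds.
G2: fails — 1R3 but no w with 1=w and 3R²w.
G3: fails — vRx but no t with v=t and xR²t.
G4: fails — 0R4 but no w with 0=w and 4R²w.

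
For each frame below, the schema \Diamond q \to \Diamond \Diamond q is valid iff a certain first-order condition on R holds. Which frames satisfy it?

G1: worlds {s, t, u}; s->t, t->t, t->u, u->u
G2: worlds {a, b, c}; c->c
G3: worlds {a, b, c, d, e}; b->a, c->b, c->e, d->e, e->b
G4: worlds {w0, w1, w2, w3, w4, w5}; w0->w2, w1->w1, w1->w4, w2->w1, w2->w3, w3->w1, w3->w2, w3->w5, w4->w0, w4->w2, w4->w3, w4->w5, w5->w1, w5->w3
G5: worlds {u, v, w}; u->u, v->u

G1, G2, G5

Frame correspondent (Sahlqvist): \forall x \forall y (xRy \to \exists w (y = w \wedge x R^2 w)) — i.e. a generalized confluence (Geach) condition.
G1: satisfies the condition.
G2: satisfies the condition.
G3: fails — bRa but no w with a=w and bR²w.
G4: fails — w0Rw2 but no w with w2=w and w0R²w.
G5: satisfies the condition.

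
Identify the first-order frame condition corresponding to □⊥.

Emptiness of R

□⊥ is valid iff no world has any successor (otherwise □⊥ fails at any world with one).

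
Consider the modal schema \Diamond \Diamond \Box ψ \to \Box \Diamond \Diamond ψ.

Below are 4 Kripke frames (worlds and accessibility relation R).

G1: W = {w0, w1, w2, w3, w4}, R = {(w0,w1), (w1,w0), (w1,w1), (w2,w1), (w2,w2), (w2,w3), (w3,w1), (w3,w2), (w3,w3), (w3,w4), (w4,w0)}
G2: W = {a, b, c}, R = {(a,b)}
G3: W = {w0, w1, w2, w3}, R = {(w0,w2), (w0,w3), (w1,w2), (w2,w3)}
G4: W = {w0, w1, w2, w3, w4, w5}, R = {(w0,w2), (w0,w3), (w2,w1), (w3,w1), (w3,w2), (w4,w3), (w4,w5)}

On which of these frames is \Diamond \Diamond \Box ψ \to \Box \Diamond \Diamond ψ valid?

The schema corresponds to a generalized confluence (Geach) condition: \forall x \forall y \forall z ((x R^2 y \wedge xRz) \to \exists w (yRw \wedge z R^2 w)).
G1: fails — w3R²w4, w3Rw4 but no w with w4Rw and w4R²w.
G2: holds.
G3: fails — w0R²w3, w0Rw2 but no w with w3Rw and w2R²w.
G4: fails — w0R²w1, w0Rw2 but no w with w1Rw and w2R²w.
Valid on: G2.

G2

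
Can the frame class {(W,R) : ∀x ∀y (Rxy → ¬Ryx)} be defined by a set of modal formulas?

No — not modally definable

Any modally definable frame class is closed under surjective bounded morphisms.
The 3-cycle (worlds a,b,c with a→b→c→a) is asymmetric. Mapping every world to a single reflexive point • is a surjective bounded morphism, and the reflexive point is not asymmetric (R•• but asymmetry requires ¬R••).
Hence asymmetry is not modally definable.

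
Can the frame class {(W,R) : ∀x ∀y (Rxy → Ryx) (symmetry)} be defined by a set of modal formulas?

Yes: it is symmetry, defined by the B schema r → □◇r.
Suppose r→□◇r is valid. Take Rxy and set V(r)={x}. Then r at x, so □◇r at x, so ◇r at y, so some z with Ryz has r; z=x, i.e. Ryx.

Definable; r → □◇r defines it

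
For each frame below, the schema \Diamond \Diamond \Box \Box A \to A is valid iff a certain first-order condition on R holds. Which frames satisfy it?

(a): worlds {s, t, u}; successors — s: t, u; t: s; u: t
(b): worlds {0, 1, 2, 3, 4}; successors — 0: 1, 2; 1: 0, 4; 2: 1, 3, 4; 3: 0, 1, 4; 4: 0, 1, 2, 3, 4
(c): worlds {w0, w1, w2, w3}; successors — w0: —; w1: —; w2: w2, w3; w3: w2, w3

(c)

Frame correspondent (Sahlqvist): \forall x \forall y (x R^2 y \to \exists w (y R^2 w \wedge x = w)) — i.e. a generalized confluence (Geach) condition.
(a): fails — sR²t but no w with tR²w and s=w.
(b): fails — 2R²0 but no w with 0R²w and 2=w.
(c): condition met.
Valid on: (c).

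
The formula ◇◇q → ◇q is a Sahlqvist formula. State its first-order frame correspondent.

This schema is equivalent to the 4 axiom □q → □□q.
Its frame correspondent is transitivity — ∀x ∀y ∀z (Rxy ∧ Ryz → Rxz).

transitivity: ∀x ∀y ∀z (Rxy ∧ Ryz → Rxz)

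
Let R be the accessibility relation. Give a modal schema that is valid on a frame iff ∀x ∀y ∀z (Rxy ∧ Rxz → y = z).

A defining formula is ◇s → □s (the CD axiom).
Suppose ◇s→□s is valid. Take Rxy, Rxz and set V(s)={y}. Then ◇s at x, so □s at x, so s at z, i.e. z=y.

◇s → □s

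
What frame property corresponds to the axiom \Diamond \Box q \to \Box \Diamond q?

Suppose ◇□q→□◇q is valid. Take Rxy, Rxz and set V(q)={w : Ryw}. Then □q at y so ◇□q at x, so □◇q at x, so ◇q at z, giving w with Rzw and Ryw.

convergence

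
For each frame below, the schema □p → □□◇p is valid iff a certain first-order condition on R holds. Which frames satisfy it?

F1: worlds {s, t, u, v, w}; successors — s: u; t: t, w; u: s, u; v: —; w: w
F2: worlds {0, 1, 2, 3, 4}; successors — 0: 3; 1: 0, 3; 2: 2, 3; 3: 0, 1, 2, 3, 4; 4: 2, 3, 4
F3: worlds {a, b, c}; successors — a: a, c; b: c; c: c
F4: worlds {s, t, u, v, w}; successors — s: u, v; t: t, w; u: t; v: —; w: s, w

F1, F2, F3

The schema corresponds to a generalized confluence (Geach) condition: ∀x ∀z (xR²z → ∃w (xRw ∧ zRw)).
F1: condition met.
F2: condition met.
F3: condition met.
F4: fails — sR²t but no w* with sRw* and tRw*.
Valid on: F1, F2, F3.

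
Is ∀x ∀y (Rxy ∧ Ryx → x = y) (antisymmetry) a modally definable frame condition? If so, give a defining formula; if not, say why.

Any modally definable frame class is closed under surjective bounded morphisms.
The 6-cycle (worlds 0,1,2,3,4,5 with 0→1→2→3→4→5→0) is antisymmetric. Sending even-indexed worlds to a and odd-indexed worlds to b is a surjective bounded morphism onto the two-world frame with a↔b, which is not antisymmetric.
So the class is not modally definable.

No — not modally definable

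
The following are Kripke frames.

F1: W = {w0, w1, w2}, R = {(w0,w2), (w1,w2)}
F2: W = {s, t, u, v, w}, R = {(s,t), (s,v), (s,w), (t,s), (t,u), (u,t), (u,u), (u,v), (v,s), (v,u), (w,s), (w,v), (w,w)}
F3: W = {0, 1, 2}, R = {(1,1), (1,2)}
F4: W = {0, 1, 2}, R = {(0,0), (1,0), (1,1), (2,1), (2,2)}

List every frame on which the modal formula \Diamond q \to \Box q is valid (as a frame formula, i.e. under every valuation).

The schema corresponds to partial functionality: \forall x \forall y \forall z (Rxy \wedge Rxz \to y = z).
F1: satisfies the condition.
F2: fails — s sees both t and v.
F3: fails — 1 sees both 1 and 2.
F4: fails — 1 sees both 0 and 1.

F1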